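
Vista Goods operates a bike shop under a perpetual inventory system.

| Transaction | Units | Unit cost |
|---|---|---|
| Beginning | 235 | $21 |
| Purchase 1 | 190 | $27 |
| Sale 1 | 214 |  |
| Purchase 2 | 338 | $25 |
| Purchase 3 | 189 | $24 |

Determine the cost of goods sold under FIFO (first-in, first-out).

Sale 1 (214) [FIFO — oldest first]: 214 @ $21 = $4,494
Ending inventory: 21 @ $21 + 190 @ $27 + 338 @ $25 + 189 @ $24 = $18,557

COGS = $4,494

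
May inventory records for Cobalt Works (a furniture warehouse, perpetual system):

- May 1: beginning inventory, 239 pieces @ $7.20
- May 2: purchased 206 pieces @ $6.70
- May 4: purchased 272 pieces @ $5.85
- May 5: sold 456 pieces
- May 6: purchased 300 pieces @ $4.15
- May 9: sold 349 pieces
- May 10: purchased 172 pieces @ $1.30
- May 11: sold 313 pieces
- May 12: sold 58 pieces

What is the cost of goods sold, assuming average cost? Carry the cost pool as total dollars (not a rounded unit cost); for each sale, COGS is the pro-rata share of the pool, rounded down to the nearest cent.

After May 1: 239 on hand, pool $1,720.80 (≈ $7.2000 each)
After May 2: 445 on hand, pool $3,101.00 (≈ $6.9685 each)
After May 4: 717 on hand, pool $4,692.20 (≈ $6.5442 each)
May 5, sell 456: 456/717 × $4,692.20 → $2,984.16
After May 6: 561 on hand, pool $2,953.04 (≈ $5.2639 each)
May 9, sell 349: 349/561 × $2,953.04 → $1,837.09
After May 10: 384 on hand, pool $1,339.55 (≈ $3.4884 each)
May 11, sell 313: 313/384 × $1,339.55 → $1,091.87
May 12, sell 58: 58/71 × $247.68 → $202.33
Total COGS = $2,984.16 + $1,837.09 + $1,091.87 + $202.33 = $6,115.45
Ending inventory (cost pool remaining) = $45.35

COGS = $6,115.45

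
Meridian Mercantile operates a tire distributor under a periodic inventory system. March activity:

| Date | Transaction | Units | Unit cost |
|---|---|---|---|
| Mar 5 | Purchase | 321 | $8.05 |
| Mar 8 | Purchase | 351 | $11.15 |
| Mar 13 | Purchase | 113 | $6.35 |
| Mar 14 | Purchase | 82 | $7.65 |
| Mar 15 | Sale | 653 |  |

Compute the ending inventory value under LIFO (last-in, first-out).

Ending inventory = $1,722.70

Mar 15, 653 sold [LIFO — newest first]: 82 @ $7.65 + 113 @ $6.35 + 351 @ $11.15 + 107 @ $8.05 = $6,119.85
Ending inventory: 214 @ $8.05 = $1,722.70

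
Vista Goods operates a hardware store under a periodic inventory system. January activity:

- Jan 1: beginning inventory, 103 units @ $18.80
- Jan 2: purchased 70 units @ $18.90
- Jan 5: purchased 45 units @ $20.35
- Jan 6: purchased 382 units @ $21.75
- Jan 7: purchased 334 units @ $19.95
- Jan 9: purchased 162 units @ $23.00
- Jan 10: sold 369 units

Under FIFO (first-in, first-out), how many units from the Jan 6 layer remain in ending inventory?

Jan 10, 369 sold [FIFO — oldest first]: 103 @ $18.80 + 70 @ $18.90 + 45 @ $20.35 + 151 @ $21.75 = $7,459.40
Ending inventory: 231 @ $21.75 + 334 @ $19.95 + 162 @ $23.00 = $15,413.55

231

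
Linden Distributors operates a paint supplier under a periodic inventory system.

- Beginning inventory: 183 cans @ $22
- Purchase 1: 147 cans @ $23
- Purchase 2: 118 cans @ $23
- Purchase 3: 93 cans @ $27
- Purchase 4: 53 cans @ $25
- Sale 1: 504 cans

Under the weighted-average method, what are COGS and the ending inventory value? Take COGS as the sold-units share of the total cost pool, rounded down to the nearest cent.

Sale 1, sell 504: 504/594 × $13,957.00 → $11,842.30
Ending inventory (cost pool remaining) = $2,114.70

COGS = $11,842.30; ending inventory = $2,114.70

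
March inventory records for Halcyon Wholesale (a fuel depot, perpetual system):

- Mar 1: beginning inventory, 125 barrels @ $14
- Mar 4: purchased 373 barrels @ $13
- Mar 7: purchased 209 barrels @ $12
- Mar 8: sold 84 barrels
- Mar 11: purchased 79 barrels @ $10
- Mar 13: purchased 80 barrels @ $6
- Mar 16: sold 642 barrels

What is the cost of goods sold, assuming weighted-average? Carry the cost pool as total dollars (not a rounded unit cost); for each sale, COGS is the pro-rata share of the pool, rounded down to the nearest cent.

After Mar 1: 125 on hand, pool $1,750.00 (≈ $14.0000 each)
After Mar 4: 498 on hand, pool $6,599.00 (≈ $13.2510 each)
After Mar 7: 707 on hand, pool $9,107.00 (≈ $12.8812 each)
Mar 8, sell 84: 84/707 × $9,107.00 → $1,082.01
After Mar 11: 702 on hand, pool $8,814.99 (≈ $12.5570 each)
After Mar 13: 782 on hand, pool $9,294.99 (≈ $11.8862 each)
Mar 16, sell 642: 642/782 × $9,294.99 → $7,630.92
Total COGS = $1,082.01 + $7,630.92 = $8,712.93
Ending inventory (cost pool remaining) = $1,664.07

COGS = $8,712.93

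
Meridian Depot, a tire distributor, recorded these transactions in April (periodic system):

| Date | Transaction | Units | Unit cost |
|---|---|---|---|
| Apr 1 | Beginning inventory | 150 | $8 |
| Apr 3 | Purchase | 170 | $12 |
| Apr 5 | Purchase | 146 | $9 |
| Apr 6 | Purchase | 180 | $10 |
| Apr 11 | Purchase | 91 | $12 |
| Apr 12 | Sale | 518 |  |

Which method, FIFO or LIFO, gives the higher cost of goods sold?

LIFO

FIFO COGS: 150 @ $8 + 170 @ $12 + 146 @ $9 + 52 @ $10 = $5,074
LIFO COGS: 91 @ $12 + 180 @ $10 + 146 @ $9 + 101 @ $12 = $5,418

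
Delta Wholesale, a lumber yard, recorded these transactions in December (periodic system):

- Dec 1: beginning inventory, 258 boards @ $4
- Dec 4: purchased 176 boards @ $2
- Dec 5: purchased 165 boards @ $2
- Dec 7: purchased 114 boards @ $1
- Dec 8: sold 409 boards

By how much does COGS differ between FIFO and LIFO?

$630

FIFO COGS: 258 @ $4 + 151 @ $2 = $1,334
LIFO COGS: 114 @ $1 + 165 @ $2 + 130 @ $2 = $704
Difference = |$1,334 − $704| = $630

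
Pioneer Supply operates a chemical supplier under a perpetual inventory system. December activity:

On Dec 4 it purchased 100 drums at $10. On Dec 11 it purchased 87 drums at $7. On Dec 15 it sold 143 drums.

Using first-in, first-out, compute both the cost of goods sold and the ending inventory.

Dec 15, 143 sold [FIFO — oldest first]: 100 @ $10 + 43 @ $7 = $1,301
Ending inventory: 44 @ $7 = $308

COGS = $1,301; ending inventory = $308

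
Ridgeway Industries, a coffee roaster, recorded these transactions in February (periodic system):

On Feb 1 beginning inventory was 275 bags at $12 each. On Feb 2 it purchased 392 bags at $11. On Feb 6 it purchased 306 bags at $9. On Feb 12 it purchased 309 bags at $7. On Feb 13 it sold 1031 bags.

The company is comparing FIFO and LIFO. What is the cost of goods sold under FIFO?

FIFO COGS: 275 @ $12 + 392 @ $11 + 306 @ $9 + 58 @ $7 = $10,772
LIFO COGS: 309 @ $7 + 306 @ $9 + 392 @ $11 + 24 @ $12 = $9,517

COGS = $10,772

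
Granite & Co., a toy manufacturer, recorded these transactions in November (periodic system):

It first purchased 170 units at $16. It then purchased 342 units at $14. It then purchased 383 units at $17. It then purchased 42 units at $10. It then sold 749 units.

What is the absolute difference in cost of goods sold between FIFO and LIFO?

$70

FIFO COGS: 170 @ $16 + 342 @ $14 + 237 @ $17 = $11,537
LIFO COGS: 42 @ $10 + 383 @ $17 + 324 @ $14 = $11,467
Difference = |$11,537 − $11,467| = $70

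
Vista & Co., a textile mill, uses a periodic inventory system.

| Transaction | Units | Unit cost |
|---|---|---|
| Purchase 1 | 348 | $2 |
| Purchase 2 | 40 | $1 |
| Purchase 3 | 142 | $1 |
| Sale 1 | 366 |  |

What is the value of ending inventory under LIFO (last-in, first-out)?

Ending inventory = $328

Sale 1 (366) [LIFO — newest first]: 142 @ $1 + 40 @ $1 + 184 @ $2 = $550
Ending inventory: 164 @ $2 = $328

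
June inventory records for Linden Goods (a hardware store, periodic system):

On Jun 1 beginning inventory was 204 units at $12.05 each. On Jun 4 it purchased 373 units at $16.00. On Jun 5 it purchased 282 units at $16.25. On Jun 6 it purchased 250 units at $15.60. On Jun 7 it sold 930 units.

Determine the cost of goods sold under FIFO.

COGS = $14,116.30

Jun 7, 930 sold [FIFO — oldest first]: 204 @ $12.05 + 373 @ $16.00 + 282 @ $16.25 + 71 @ $15.60 = $14,116.30
Ending inventory: 179 @ $15.60 = $2,792.40
Check: goods available $16,908.70 = COGS $14,116.30 + ending $2,792.40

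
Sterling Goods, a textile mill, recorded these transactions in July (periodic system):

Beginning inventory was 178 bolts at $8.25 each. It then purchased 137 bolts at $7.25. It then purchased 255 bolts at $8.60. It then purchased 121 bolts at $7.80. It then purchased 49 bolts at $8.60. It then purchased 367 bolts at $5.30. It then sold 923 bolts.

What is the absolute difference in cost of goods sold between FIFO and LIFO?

$536.80

FIFO COGS: 178 @ $8.25 + 137 @ $7.25 + 255 @ $8.60 + 121 @ $7.80 + 49 @ $8.60 + 183 @ $5.30 = $6,989.85
LIFO COGS: 367 @ $5.30 + 49 @ $8.60 + 121 @ $7.80 + 255 @ $8.60 + 131 @ $7.25 = $6,453.05
Difference = |$6,989.85 − $6,453.05| = $536.80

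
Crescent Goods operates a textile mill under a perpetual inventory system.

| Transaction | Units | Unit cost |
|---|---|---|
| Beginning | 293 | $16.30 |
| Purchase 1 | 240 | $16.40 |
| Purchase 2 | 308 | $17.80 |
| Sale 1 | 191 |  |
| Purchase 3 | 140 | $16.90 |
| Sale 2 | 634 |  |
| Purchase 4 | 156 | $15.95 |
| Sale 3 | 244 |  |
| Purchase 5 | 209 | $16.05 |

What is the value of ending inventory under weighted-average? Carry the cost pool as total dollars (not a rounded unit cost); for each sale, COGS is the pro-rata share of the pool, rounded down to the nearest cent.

Ending inventory = $4,470.74

After Beginning: 293 on hand, pool $4,775.90 (≈ $16.3000 each)
After Purchase 1: 533 on hand, pool $8,711.90 (≈ $16.3450 each)
After Purchase 2: 841 on hand, pool $14,194.30 (≈ $16.8779 each)
Sale 1, sell 191: 191/841 × $14,194.30 → $3,223.67
After Purchase 3: 790 on hand, pool $13,336.63 (≈ $16.8818 each)
Sale 2, sell 634: 634/790 × $13,336.63 → $10,703.06
After Purchase 4: 312 on hand, pool $5,121.77 (≈ $16.4159 each)
Sale 3, sell 244: 244/312 × $5,121.77 → $4,005.48
After Purchase 5: 277 on hand, pool $4,470.74 (≈ $16.1399 each)
Total COGS = $3,223.67 + $10,703.06 + $4,005.48 = $17,932.21
Ending inventory (cost pool remaining) = $4,470.74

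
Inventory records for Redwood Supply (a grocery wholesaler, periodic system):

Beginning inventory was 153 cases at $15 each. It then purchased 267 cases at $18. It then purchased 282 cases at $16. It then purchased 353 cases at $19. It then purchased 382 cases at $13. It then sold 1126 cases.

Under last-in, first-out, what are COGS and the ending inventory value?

Sale 1 (1126) [LIFO — newest first]: 382 @ $13 + 353 @ $19 + 282 @ $16 + 109 @ $18 = $18,147
Ending inventory: 153 @ $15 + 158 @ $18 = $5,139

COGS = $18,147; ending inventory = $5,139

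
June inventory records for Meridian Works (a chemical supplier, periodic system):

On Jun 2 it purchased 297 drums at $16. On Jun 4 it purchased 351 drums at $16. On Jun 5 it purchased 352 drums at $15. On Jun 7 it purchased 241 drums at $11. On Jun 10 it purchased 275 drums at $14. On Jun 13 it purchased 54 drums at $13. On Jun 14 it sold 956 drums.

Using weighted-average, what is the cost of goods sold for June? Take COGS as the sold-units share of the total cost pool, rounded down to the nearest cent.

Jun 14, sell 956: 956/1570 × $22,851.00 → $13,914.36
Ending inventory (cost pool remaining) = $8,936.64
Check: goods available $22,851.00 = COGS $13,914.36 + ending $8,936.64

COGS = $13,914.36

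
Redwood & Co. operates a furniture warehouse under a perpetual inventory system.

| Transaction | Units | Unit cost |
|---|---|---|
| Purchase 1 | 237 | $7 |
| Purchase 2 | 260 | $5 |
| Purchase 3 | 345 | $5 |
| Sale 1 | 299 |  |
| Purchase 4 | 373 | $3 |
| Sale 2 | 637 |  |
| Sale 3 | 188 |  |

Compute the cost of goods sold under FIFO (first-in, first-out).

COGS = $5,530

Sale 1 (299) [FIFO — oldest first]: 237 @ $7 + 62 @ $5 = $1,969
Sale 2 (637) [FIFO — oldest first]: 198 @ $5 + 345 @ $5 + 94 @ $3 = $2,997
Sale 3 (188) [FIFO — oldest first]: 188 @ $3 = $564
Total COGS = $1,969 + $2,997 + $564 = $5,530
Ending inventory: 91 @ $3 = $273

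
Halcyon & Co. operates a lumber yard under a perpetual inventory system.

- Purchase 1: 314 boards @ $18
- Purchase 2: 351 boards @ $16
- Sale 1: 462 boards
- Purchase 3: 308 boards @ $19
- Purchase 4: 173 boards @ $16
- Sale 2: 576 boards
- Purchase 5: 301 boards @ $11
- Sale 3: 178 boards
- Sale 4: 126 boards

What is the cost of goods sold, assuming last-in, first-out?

Sale 1 (462) [LIFO — newest first]: 351 @ $16 + 111 @ $18 = $7,614
Sale 2 (576) [LIFO — newest first]: 173 @ $16 + 308 @ $19 + 95 @ $18 = $10,330
Sale 3 (178) [LIFO — newest first]: 178 @ $11 = $1,958
Sale 4 (126) [LIFO — newest first]: 123 @ $11 + 3 @ $18 = $1,407
Total COGS = $7,614 + $10,330 + $1,958 + $1,407 = $21,309
Ending inventory: 105 @ $18 = $1,890

COGS = $21,309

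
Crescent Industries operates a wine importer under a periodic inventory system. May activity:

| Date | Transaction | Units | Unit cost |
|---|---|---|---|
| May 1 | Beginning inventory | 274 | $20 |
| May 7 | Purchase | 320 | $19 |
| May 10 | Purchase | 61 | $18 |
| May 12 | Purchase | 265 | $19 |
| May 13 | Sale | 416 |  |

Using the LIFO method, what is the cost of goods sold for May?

May 13, 416 sold [LIFO — newest first]: 265 @ $19 + 61 @ $18 + 90 @ $19 = $7,843
Ending inventory: 274 @ $20 + 230 @ $19 = $9,850
Check: goods available $17,693 = COGS $7,843 + ending $9,850

COGS = $7,843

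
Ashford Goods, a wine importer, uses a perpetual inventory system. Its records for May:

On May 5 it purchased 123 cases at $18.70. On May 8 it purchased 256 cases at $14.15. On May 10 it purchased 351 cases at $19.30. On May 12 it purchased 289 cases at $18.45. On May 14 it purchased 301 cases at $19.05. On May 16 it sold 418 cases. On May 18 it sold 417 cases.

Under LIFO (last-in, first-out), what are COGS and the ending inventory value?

COGS = $15,794.60; ending inventory = $7,968.30

May 16, 418 sold [LIFO — newest first]: 301 @ $19.05 + 117 @ $18.45 = $7,892.70
May 18, 417 sold [LIFO — newest first]: 172 @ $18.45 + 245 @ $19.30 = $7,901.90
Total COGS = $7,892.70 + $7,901.90 = $15,794.60
Ending inventory: 123 @ $18.70 + 256 @ $14.15 + 106 @ $19.30 = $7,968.30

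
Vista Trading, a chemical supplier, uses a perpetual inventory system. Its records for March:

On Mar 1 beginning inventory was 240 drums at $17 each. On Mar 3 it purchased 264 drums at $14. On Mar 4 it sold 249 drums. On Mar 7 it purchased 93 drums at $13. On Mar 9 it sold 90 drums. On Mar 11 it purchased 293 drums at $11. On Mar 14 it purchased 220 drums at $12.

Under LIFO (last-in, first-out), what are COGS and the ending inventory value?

Mar 4, 249 sold [LIFO — newest first]: 249 @ $14 = $3,486
Mar 9, 90 sold [LIFO — newest first]: 90 @ $13 = $1,170
Total COGS = $3,486 + $1,170 = $4,656
Ending inventory: 240 @ $17 + 15 @ $14 + 3 @ $13 + 293 @ $11 + 220 @ $12 = $10,192
Check: goods available $14,848 = COGS $4,656 + ending $10,192

COGS = $4,656; ending inventory = $10,192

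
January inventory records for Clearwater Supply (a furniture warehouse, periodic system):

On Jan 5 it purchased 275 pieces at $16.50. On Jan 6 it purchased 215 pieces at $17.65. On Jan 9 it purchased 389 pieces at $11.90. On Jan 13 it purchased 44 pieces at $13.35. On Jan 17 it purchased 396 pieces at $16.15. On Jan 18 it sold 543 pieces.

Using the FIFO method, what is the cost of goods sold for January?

COGS = $8,962.95

Jan 18, 543 sold [FIFO — oldest first]: 275 @ $16.50 + 215 @ $17.65 + 53 @ $11.90 = $8,962.95
Ending inventory: 336 @ $11.90 + 44 @ $13.35 + 396 @ $16.15 = $10,981.20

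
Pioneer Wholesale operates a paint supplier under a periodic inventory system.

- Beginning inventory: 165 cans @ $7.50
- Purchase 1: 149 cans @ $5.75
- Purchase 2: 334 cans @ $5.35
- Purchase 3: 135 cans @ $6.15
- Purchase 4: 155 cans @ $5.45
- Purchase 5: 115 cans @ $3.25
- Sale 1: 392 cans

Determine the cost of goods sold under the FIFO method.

COGS = $2,511.55

Sale 1 (392) [FIFO — oldest first]: 165 @ $7.50 + 149 @ $5.75 + 78 @ $5.35 = $2,511.55
Ending inventory: 256 @ $5.35 + 135 @ $6.15 + 155 @ $5.45 + 115 @ $3.25 = $3,418.35
Check: goods available $5,929.90 = COGS $2,511.55 + ending $3,418.35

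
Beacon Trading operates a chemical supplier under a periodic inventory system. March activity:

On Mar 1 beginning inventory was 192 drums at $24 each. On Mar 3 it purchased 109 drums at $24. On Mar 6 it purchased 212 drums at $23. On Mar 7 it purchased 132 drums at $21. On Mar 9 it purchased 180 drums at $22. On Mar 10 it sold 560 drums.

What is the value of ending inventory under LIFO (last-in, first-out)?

Ending inventory = $6,360

Mar 10, 560 sold [LIFO — newest first]: 180 @ $22 + 132 @ $21 + 212 @ $23 + 36 @ $24 = $12,472
Ending inventory: 192 @ $24 + 73 @ $24 = $6,360
Check: goods available $18,832 = COGS $12,472 + ending $6,360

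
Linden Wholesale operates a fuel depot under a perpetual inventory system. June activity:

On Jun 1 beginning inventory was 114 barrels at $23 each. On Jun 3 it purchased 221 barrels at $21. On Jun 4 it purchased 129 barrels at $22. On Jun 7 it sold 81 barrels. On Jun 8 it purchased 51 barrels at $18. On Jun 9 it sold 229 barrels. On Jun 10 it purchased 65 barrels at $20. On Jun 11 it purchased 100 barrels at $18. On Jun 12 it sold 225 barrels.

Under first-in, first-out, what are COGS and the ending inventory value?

COGS = $11,419; ending inventory = $2,700

Jun 7, 81 sold [FIFO — oldest first]: 81 @ $23 = $1,863
Jun 9, 229 sold [FIFO — oldest first]: 33 @ $23 + 196 @ $21 = $4,875
Jun 12, 225 sold [FIFO — oldest first]: 25 @ $21 + 129 @ $22 + 51 @ $18 + 20 @ $20 = $4,681
Total COGS = $1,863 + $4,875 + $4,681 = $11,419
Ending inventory: 45 @ $20 + 100 @ $18 = $2,700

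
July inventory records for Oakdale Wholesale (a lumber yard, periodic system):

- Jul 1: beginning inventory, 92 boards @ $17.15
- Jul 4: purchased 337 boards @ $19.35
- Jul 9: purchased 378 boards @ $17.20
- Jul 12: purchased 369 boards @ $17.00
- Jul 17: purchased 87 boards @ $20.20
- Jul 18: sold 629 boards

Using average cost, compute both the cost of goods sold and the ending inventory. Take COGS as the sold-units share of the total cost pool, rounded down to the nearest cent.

COGS = $11,270.57; ending inventory = $11,360.18

Jul 18, sell 629: 629/1263 × $22,630.75 → $11,270.57
Ending inventory (cost pool remaining) = $11,360.18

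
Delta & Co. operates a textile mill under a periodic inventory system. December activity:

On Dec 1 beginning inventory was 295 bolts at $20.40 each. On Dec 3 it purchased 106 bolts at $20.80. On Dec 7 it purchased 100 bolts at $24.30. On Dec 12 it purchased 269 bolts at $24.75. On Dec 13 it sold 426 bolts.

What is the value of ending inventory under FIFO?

Dec 13, 426 sold [FIFO — oldest first]: 295 @ $20.40 + 106 @ $20.80 + 25 @ $24.30 = $8,830.30
Ending inventory: 75 @ $24.30 + 269 @ $24.75 = $8,480.25

Ending inventory = $8,480.25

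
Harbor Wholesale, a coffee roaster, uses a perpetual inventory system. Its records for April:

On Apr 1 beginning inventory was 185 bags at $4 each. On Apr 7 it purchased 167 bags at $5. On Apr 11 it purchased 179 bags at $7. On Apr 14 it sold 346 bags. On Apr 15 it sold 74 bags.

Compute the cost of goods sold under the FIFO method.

Apr 14, 346 sold [FIFO — oldest first]: 185 @ $4 + 161 @ $5 = $1,545
Apr 15, 74 sold [FIFO — oldest first]: 6 @ $5 + 68 @ $7 = $506
Total COGS = $1,545 + $506 = $2,051
Ending inventory: 111 @ $7 = $777

COGS = $2,051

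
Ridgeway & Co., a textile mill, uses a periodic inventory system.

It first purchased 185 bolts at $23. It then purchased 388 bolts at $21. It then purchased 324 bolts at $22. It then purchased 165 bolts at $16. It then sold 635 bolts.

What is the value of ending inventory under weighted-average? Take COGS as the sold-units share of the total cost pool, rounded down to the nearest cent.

Sale 1, sell 635: 635/1062 × $22,171.00 → $13,256.67
Ending inventory (cost pool remaining) = $8,914.33

Ending inventory = $8,914.33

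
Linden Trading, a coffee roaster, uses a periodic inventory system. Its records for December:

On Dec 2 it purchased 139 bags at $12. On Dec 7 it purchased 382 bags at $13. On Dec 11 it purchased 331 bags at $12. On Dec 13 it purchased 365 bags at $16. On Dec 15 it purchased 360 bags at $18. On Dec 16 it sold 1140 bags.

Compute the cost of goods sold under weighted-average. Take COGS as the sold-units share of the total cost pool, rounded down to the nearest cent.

COGS = $16,573.01

Dec 16, sell 1140: 1140/1577 × $22,926.00 → $16,573.01
Ending inventory (cost pool remaining) = $6,352.99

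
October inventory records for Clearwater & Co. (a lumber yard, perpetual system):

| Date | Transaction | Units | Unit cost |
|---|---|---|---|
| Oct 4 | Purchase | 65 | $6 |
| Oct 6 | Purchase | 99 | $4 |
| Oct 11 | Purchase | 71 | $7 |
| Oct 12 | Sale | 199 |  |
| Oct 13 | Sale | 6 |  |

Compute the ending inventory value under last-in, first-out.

Ending inventory = $180

Oct 12, 199 sold [LIFO — newest first]: 71 @ $7 + 99 @ $4 + 29 @ $6 = $1,067
Oct 13, 6 sold [LIFO — newest first]: 6 @ $6 = $36
Total COGS = $1,067 + $36 = $1,103
Ending inventory: 30 @ $6 = $180
Check: goods available $1,283 = COGS $1,103 + ending $180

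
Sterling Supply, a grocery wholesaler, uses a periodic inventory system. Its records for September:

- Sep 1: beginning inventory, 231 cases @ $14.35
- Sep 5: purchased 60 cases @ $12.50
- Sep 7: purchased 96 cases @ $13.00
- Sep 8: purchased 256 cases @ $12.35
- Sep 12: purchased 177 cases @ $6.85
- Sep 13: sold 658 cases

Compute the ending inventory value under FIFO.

Ending inventory = $1,109.70

Sep 13, 658 sold [FIFO — oldest first]: 231 @ $14.35 + 60 @ $12.50 + 96 @ $13.00 + 256 @ $12.35 + 15 @ $6.85 = $8,577.20
Ending inventory: 162 @ $6.85 = $1,109.70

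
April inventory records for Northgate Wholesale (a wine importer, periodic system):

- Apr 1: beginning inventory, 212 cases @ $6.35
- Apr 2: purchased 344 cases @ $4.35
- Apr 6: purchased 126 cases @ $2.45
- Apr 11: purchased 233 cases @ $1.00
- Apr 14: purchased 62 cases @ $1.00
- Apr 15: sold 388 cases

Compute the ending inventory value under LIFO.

Apr 15, 388 sold [LIFO — newest first]: 62 @ $1.00 + 233 @ $1.00 + 93 @ $2.45 = $522.85
Ending inventory: 212 @ $6.35 + 344 @ $4.35 + 33 @ $2.45 = $2,923.45
Check: goods available $3,446.30 = COGS $522.85 + ending $2,923.45

Ending inventory = $2,923.45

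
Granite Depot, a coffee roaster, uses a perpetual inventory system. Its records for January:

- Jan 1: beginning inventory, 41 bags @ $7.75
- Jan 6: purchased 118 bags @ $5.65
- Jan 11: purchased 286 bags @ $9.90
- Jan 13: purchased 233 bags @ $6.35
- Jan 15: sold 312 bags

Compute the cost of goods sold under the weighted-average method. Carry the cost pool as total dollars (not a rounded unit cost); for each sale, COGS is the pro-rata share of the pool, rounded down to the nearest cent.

COGS = $2,436.82

After Jan 1: 41 on hand, pool $317.75 (≈ $7.7500 each)
After Jan 6: 159 on hand, pool $984.45 (≈ $6.1915 each)
After Jan 11: 445 on hand, pool $3,815.85 (≈ $8.5749 each)
After Jan 13: 678 on hand, pool $5,295.40 (≈ $7.8103 each)
Jan 15, sell 312: 312/678 × $5,295.40 → $2,436.82
Ending inventory (cost pool remaining) = $2,858.58
Check: goods available $5,295.40 = COGS $2,436.82 + ending $2,858.58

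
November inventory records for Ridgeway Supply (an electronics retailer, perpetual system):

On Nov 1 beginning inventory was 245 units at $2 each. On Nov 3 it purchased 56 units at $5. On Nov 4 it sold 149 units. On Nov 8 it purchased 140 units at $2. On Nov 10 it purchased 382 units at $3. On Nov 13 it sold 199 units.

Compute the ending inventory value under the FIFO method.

Ending inventory = $1,332

Nov 4, 149 sold [FIFO — oldest first]: 149 @ $2 = $298
Nov 13, 199 sold [FIFO — oldest first]: 96 @ $2 + 56 @ $5 + 47 @ $2 = $566
Total COGS = $298 + $566 = $864
Ending inventory: 93 @ $2 + 382 @ $3 = $1,332
Check: goods available $2,196 = COGS $864 + ending $1,332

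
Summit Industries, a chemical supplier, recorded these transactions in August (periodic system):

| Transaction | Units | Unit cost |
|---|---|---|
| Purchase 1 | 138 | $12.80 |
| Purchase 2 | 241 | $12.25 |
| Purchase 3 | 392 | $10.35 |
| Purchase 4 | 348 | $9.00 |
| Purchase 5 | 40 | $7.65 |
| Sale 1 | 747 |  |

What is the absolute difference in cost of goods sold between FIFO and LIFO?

$1,373.80

FIFO COGS: 138 @ $12.80 + 241 @ $12.25 + 368 @ $10.35 = $8,527.45
LIFO COGS: 40 @ $7.65 + 348 @ $9.00 + 359 @ $10.35 = $7,153.65
Difference = |$8,527.45 − $7,153.65| = $1,373.80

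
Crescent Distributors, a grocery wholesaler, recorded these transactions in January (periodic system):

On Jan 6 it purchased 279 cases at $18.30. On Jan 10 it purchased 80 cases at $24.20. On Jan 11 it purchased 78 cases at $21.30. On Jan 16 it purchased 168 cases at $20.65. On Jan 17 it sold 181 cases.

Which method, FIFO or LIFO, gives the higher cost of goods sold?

FIFO COGS: 181 @ $18.30 = $3,312.30
LIFO COGS: 168 @ $20.65 + 13 @ $21.30 = $3,746.10

LIFO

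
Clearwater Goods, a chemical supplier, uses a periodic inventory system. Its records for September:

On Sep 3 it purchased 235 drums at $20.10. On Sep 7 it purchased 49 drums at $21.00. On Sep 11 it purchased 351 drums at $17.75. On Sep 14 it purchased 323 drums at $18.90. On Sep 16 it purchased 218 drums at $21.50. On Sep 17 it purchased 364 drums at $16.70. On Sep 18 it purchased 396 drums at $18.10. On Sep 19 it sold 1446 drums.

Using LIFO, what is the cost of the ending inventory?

Sep 19, 1446 sold [LIFO — newest first]: 396 @ $18.10 + 364 @ $16.70 + 218 @ $21.50 + 323 @ $18.90 + 145 @ $17.75 = $26,611.85
Ending inventory: 235 @ $20.10 + 49 @ $21.00 + 206 @ $17.75 = $9,409.00
Check: goods available $36,020.85 = COGS $26,611.85 + ending $9,409.00

Ending inventory = $9,409.00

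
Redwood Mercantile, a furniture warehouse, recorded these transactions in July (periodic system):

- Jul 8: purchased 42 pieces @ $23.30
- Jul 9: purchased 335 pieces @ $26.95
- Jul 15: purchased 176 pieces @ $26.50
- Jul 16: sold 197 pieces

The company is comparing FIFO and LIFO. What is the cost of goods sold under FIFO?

COGS = $5,155.85

FIFO COGS: 42 @ $23.30 + 155 @ $26.95 = $5,155.85
LIFO COGS: 176 @ $26.50 + 21 @ $26.95 = $5,229.95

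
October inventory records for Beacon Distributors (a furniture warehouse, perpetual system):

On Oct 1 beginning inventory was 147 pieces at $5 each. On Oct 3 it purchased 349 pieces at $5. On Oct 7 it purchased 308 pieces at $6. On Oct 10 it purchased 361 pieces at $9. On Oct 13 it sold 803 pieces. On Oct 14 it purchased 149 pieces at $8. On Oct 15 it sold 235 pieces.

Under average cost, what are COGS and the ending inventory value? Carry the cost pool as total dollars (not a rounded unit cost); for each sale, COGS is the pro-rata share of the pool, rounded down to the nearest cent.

After Oct 1: 147 on hand, pool $735.00 (≈ $5.0000 each)
After Oct 3: 496 on hand, pool $2,480.00 (≈ $5.0000 each)
After Oct 7: 804 on hand, pool $4,328.00 (≈ $5.3831 each)
After Oct 10: 1165 on hand, pool $7,577.00 (≈ $6.5039 each)
Oct 13, sell 803: 803/1165 × $7,577.00 → $5,222.60
After Oct 14: 511 on hand, pool $3,546.40 (≈ $6.9401 each)
Oct 15, sell 235: 235/511 × $3,546.40 → $1,630.92
Total COGS = $5,222.60 + $1,630.92 = $6,853.52
Ending inventory (cost pool remaining) = $1,915.48

COGS = $6,853.52; ending inventory = $1,915.48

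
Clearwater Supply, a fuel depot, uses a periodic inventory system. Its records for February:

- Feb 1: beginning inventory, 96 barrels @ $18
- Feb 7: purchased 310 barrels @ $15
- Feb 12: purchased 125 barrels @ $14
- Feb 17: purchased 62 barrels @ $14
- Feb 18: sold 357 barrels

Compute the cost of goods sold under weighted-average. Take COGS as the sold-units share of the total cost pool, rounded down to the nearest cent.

Feb 18, sell 357: 357/593 × $8,996.00 → $5,415.80
Ending inventory (cost pool remaining) = $3,580.20
Check: goods available $8,996.00 = COGS $5,415.80 + ending $3,580.20

COGS = $5,415.80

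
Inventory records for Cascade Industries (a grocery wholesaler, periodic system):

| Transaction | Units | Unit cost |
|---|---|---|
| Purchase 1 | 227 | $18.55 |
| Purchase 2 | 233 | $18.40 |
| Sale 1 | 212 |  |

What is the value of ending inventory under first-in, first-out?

Sale 1 (212) [FIFO — oldest first]: 212 @ $18.55 = $3,932.60
Ending inventory: 15 @ $18.55 + 233 @ $18.40 = $4,565.45

Ending inventory = $4,565.45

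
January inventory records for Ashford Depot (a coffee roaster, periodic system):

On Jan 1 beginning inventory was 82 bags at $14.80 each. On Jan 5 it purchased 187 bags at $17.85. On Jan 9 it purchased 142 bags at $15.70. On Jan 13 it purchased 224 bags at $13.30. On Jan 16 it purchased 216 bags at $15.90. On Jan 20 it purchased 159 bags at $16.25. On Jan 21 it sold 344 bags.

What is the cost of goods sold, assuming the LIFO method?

Jan 21, 344 sold [LIFO — newest first]: 159 @ $16.25 + 185 @ $15.90 = $5,525.25
Ending inventory: 82 @ $14.80 + 187 @ $17.85 + 142 @ $15.70 + 224 @ $13.30 + 31 @ $15.90 = $10,253.05

COGS = $5,525.25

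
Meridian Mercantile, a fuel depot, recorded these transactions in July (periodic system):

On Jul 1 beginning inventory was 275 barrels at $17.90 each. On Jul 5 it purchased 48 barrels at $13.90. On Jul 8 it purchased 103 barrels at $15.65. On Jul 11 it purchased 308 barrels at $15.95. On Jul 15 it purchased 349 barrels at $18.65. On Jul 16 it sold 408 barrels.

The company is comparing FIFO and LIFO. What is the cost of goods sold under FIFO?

FIFO COGS: 275 @ $17.90 + 48 @ $13.90 + 85 @ $15.65 = $6,919.95
LIFO COGS: 349 @ $18.65 + 59 @ $15.95 = $7,449.90

COGS = $6,919.95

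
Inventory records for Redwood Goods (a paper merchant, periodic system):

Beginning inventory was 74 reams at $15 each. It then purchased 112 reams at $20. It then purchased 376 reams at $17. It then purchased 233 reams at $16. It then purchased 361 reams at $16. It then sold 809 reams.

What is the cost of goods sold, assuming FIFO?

COGS = $13,694

Sale 1 (809) [FIFO — oldest first]: 74 @ $15 + 112 @ $20 + 376 @ $17 + 233 @ $16 + 14 @ $16 = $13,694
Ending inventory: 347 @ $16 = $5,552
Check: goods available $19,246 = COGS $13,694 + ending $5,552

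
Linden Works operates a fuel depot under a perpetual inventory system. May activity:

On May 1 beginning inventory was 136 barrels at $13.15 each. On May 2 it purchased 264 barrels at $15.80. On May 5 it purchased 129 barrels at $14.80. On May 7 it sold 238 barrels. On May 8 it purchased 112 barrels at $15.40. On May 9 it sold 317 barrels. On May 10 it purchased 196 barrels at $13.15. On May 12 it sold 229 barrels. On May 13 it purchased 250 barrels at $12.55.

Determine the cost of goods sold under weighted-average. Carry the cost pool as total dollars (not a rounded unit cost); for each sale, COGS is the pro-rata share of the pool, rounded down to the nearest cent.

COGS = $11,443.80

After May 1: 136 on hand, pool $1,788.40 (≈ $13.1500 each)
After May 2: 400 on hand, pool $5,959.60 (≈ $14.8990 each)
After May 5: 529 on hand, pool $7,868.80 (≈ $14.8749 each)
May 7, sell 238: 238/529 × $7,868.80 → $3,540.21
After May 8: 403 on hand, pool $6,053.39 (≈ $15.0208 each)
May 9, sell 317: 317/403 × $6,053.39 → $4,761.59
After May 10: 282 on hand, pool $3,869.20 (≈ $13.7206 each)
May 12, sell 229: 229/282 × $3,869.20 → $3,142.00
After May 13: 303 on hand, pool $3,864.70 (≈ $12.7548 each)
Total COGS = $3,540.21 + $4,761.59 + $3,142.00 = $11,443.80
Ending inventory (cost pool remaining) = $3,864.70
Check: goods available $15,308.50 = COGS $11,443.80 + ending $3,864.70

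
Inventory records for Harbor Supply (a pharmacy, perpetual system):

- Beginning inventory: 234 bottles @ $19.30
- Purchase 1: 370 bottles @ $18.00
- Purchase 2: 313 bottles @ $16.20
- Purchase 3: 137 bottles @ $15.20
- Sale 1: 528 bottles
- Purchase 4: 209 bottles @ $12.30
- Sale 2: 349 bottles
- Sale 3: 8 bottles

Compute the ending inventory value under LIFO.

Ending inventory = $7,108.20

Sale 1 (528) [LIFO — newest first]: 137 @ $15.20 + 313 @ $16.20 + 78 @ $18.00 = $8,557.00
Sale 2 (349) [LIFO — newest first]: 209 @ $12.30 + 140 @ $18.00 = $5,090.70
Sale 3 (8) [LIFO — newest first]: 8 @ $18.00 = $144.00
Total COGS = $8,557.00 + $5,090.70 + $144.00 = $13,791.70
Ending inventory: 234 @ $19.30 + 144 @ $18.00 = $7,108.20
Check: goods available $20,899.90 = COGS $13,791.70 + ending $7,108.20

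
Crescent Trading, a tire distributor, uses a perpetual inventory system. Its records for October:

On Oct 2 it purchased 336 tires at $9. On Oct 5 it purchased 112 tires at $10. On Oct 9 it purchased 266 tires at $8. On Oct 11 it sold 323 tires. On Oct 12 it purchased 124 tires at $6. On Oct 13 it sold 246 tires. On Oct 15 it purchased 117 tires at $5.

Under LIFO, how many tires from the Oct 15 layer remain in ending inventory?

117

Oct 11, 323 sold [LIFO — newest first]: 266 @ $8 + 57 @ $10 = $2,698
Oct 13, 246 sold [LIFO — newest first]: 124 @ $6 + 55 @ $10 + 67 @ $9 = $1,897
Total COGS = $2,698 + $1,897 = $4,595
Ending inventory: 269 @ $9 + 117 @ $5 = $3,006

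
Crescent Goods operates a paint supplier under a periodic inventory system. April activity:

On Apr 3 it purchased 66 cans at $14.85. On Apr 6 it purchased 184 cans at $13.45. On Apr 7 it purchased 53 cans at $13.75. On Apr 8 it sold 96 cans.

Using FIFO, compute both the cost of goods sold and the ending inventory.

Apr 8, 96 sold [FIFO — oldest first]: 66 @ $14.85 + 30 @ $13.45 = $1,383.60
Ending inventory: 154 @ $13.45 + 53 @ $13.75 = $2,800.05

COGS = $1,383.60; ending inventory = $2,800.05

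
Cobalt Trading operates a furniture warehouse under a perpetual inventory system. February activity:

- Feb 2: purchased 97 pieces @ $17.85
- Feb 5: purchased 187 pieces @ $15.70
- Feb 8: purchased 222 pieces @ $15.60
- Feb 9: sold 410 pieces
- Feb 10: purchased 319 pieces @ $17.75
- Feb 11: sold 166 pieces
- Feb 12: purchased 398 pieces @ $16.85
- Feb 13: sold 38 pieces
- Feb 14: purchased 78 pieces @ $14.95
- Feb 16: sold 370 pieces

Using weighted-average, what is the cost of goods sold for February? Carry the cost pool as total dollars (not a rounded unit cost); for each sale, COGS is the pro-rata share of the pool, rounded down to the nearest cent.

After Feb 2: 97 on hand, pool $1,731.45 (≈ $17.8500 each)
After Feb 5: 284 on hand, pool $4,667.35 (≈ $16.4343 each)
After Feb 8: 506 on hand, pool $8,130.55 (≈ $16.0683 each)
Feb 9, sell 410: 410/506 × $8,130.55 → $6,587.99
After Feb 10: 415 on hand, pool $7,204.81 (≈ $17.3610 each)
Feb 11, sell 166: 166/415 × $7,204.81 → $2,881.92
After Feb 12: 647 on hand, pool $11,029.19 (≈ $17.0467 each)
Feb 13, sell 38: 38/647 × $11,029.19 → $647.77
After Feb 14: 687 on hand, pool $11,547.52 (≈ $16.8086 each)
Feb 16, sell 370: 370/687 × $11,547.52 → $6,219.18
Total COGS = $6,587.99 + $2,881.92 + $647.77 + $6,219.18 = $16,336.86
Ending inventory (cost pool remaining) = $5,328.34
Check: goods available $21,665.20 = COGS $16,336.86 + ending $5,328.34

COGS = $16,336.86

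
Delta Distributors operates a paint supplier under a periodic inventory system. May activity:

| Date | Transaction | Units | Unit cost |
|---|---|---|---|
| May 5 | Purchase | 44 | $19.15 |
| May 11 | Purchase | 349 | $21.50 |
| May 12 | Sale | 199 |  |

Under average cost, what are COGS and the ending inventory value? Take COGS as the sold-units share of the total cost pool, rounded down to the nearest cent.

COGS = $4,226.14; ending inventory = $4,119.96

May 12, sell 199: 199/393 × $8,346.10 → $4,226.14
Ending inventory (cost pool remaining) = $4,119.96
Check: goods available $8,346.10 = COGS $4,226.14 + ending $4,119.96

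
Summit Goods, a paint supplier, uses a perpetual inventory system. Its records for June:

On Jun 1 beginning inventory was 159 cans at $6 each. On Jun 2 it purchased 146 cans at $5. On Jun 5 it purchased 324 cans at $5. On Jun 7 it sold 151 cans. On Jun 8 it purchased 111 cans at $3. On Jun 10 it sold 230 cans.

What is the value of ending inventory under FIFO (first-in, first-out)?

Ending inventory = $1,573

Jun 7, 151 sold [FIFO — oldest first]: 151 @ $6 = $906
Jun 10, 230 sold [FIFO — oldest first]: 8 @ $6 + 146 @ $5 + 76 @ $5 = $1,158
Total COGS = $906 + $1,158 = $2,064
Ending inventory: 248 @ $5 + 111 @ $3 = $1,573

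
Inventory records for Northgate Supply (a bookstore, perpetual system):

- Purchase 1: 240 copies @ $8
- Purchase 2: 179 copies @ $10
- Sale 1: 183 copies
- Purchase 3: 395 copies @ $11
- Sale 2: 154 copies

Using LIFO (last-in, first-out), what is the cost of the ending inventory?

Ending inventory = $4,539

Sale 1 (183) [LIFO — newest first]: 179 @ $10 + 4 @ $8 = $1,822
Sale 2 (154) [LIFO — newest first]: 154 @ $11 = $1,694
Total COGS = $1,822 + $1,694 = $3,516
Ending inventory: 236 @ $8 + 241 @ $11 = $4,539
Check: goods available $8,055 = COGS $3,516 + ending $4,539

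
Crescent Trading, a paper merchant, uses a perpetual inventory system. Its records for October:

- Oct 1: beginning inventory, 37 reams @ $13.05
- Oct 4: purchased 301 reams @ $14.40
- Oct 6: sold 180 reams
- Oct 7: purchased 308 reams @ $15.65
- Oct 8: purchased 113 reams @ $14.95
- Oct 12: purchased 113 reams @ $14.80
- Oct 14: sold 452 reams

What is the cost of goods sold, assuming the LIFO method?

Oct 6, 180 sold [LIFO — newest first]: 180 @ $14.40 = $2,592.00
Oct 14, 452 sold [LIFO — newest first]: 113 @ $14.80 + 113 @ $14.95 + 226 @ $15.65 = $6,898.65
Total COGS = $2,592.00 + $6,898.65 = $9,490.65
Ending inventory: 37 @ $13.05 + 121 @ $14.40 + 82 @ $15.65 = $3,508.55
Check: goods available $12,999.20 = COGS $9,490.65 + ending $3,508.55

COGS = $9,490.65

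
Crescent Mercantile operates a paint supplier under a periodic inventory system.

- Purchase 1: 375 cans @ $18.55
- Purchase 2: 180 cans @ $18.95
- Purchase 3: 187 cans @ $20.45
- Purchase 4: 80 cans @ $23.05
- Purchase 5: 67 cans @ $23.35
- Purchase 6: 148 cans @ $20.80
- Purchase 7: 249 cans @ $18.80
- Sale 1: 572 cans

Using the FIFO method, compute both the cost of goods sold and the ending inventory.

Sale 1 (572) [FIFO — oldest first]: 375 @ $18.55 + 180 @ $18.95 + 17 @ $20.45 = $10,714.90
Ending inventory: 170 @ $20.45 + 80 @ $23.05 + 67 @ $23.35 + 148 @ $20.80 + 249 @ $18.80 = $14,644.55

COGS = $10,714.90; ending inventory = $14,644.55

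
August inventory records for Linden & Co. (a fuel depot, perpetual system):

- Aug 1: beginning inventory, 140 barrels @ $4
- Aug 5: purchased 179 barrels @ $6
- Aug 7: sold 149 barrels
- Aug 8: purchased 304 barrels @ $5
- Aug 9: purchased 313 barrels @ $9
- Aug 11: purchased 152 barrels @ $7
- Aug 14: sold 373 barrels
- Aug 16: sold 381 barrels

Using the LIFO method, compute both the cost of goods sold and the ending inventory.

Aug 7, 149 sold [LIFO — newest first]: 149 @ $6 = $894
Aug 14, 373 sold [LIFO — newest first]: 152 @ $7 + 221 @ $9 = $3,053
Aug 16, 381 sold [LIFO — newest first]: 92 @ $9 + 289 @ $5 = $2,273
Total COGS = $894 + $3,053 + $2,273 = $6,220
Ending inventory: 140 @ $4 + 30 @ $6 + 15 @ $5 = $815

COGS = $6,220; ending inventory = $815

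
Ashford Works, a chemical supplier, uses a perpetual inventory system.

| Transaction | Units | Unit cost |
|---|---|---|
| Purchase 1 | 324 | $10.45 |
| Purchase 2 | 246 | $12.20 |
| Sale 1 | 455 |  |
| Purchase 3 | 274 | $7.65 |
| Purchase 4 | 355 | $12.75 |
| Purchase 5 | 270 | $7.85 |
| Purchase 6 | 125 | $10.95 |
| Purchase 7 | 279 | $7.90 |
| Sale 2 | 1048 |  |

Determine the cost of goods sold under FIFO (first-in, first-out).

Sale 1 (455) [FIFO — oldest first]: 324 @ $10.45 + 131 @ $12.20 = $4,984.00
Sale 2 (1048) [FIFO — oldest first]: 115 @ $12.20 + 274 @ $7.65 + 355 @ $12.75 + 270 @ $7.85 + 34 @ $10.95 = $10,517.15
Total COGS = $4,984.00 + $10,517.15 = $15,501.15
Ending inventory: 91 @ $10.95 + 279 @ $7.90 = $3,200.55

COGS = $15,501.15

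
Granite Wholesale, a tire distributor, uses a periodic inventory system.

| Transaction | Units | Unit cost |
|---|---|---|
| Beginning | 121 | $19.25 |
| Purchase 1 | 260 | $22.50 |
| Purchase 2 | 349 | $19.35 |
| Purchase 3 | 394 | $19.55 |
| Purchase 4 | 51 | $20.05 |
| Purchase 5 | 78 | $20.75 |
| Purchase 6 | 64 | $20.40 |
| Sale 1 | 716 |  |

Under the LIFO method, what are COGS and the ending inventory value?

COGS = $14,145.50; ending inventory = $12,436.25

Sale 1 (716) [LIFO — newest first]: 64 @ $20.40 + 78 @ $20.75 + 51 @ $20.05 + 394 @ $19.55 + 129 @ $19.35 = $14,145.50
Ending inventory: 121 @ $19.25 + 260 @ $22.50 + 220 @ $19.35 = $12,436.25
Check: goods available $26,581.75 = COGS $14,145.50 + ending $12,436.25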